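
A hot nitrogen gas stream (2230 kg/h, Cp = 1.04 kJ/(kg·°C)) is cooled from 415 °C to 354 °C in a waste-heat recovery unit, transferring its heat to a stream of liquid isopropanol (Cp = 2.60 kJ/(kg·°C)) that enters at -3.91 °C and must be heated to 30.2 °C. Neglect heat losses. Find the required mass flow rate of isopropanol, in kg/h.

ṁ_c = 1600 kg/h

Heat released by hot stream: Q = 2230 × 1.04 × (415 − 354) = 141470 kJ/h
Energy balance on cold side (adiabatic exchanger): Q = ṁ_c·Cp_c·(T_c,out − T_c,in)
ṁ_c = 141470 / [2.60 × (30.2 − -3.91)] = 1595.2 kg/h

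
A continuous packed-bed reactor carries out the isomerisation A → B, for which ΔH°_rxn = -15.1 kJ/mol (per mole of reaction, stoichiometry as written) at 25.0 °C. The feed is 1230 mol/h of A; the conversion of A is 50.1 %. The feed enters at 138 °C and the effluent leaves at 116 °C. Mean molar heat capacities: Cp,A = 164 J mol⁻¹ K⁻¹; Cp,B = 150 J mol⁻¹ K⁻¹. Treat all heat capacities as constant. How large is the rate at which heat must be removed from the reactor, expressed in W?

Extent of reaction ξ = 0.501 × 1230 = 616.23 mol/h
Reaction term: ξ·ΔH°_rxn = 616.23 × -15.1 = -9305.1 kJ/h
Sensible, feed 138→25 °C: -22794 kJ/h
Outlet flows (mol/h): A 613.77, B 616.23
Sensible, products 25→116 °C: 17571 kJ/h
Q = ΔH = -14528 kJ/h = -4.0356 kW
Heat removed = 4035.6 W

Q_out = 4040 W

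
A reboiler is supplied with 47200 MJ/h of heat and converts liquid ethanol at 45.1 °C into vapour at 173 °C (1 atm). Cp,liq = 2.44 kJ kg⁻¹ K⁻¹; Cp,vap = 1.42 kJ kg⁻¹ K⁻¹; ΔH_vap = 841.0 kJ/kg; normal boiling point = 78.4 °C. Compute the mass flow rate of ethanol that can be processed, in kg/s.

ṁ = 12.4 kg/s

Δh = 2.44×(78.4−45.1) + 841.0 + 1.42×(173−78.4) = 1056.6 kJ/kg
Q = 47200 MJ/h = 13111 kJ/s = 13111 kJ/s
ṁ = Q/Δh = 13111 / 1056.6 = 12.409 kg/s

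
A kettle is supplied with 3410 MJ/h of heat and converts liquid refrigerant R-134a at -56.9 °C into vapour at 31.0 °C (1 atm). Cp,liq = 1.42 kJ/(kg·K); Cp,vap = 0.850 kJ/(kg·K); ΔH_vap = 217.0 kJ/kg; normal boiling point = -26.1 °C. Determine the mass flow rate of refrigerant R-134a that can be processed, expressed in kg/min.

Δh = 1.42×(-26.1−-56.9) + 217.0 + 0.850×(31.0−-26.1) = 309.27 kJ/kg
Q = 3410 MJ/h = 947.22 kJ/s = 56833 kJ/min
ṁ = Q/Δh = 56833 / 309.27 = 183.77 kg/min

ṁ = 184 kg/min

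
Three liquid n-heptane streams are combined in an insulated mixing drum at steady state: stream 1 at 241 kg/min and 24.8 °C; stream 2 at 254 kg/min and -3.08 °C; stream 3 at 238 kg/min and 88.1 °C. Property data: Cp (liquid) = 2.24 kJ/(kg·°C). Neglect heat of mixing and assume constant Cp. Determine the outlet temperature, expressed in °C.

T_out = 35.7 °C

Energy balance with Q = 0: Σ ṁᵢCp,ᵢ(T_out − Tᵢ) = 0
Σ ṁᵢCp,ᵢTᵢ = 241×2.24×24.8 + 254×2.24×-3.08 + 238×2.24×88.1 = 58604
Σ ṁᵢCp,ᵢ = 241×2.24 + 254×2.24 + 238×2.24 = 1641.9
T_out = 58604 / 1641.9 = 35.692 °C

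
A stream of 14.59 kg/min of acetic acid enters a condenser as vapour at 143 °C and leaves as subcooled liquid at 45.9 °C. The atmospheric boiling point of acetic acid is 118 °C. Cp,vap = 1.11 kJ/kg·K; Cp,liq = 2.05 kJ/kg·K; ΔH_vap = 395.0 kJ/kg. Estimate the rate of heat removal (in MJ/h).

vapour 143→118 °C: -27.75 kJ/kg
condensation at 118 °C: -395 kJ/kg
liquid 118→45.9 °C: -147.8 kJ/kg
Δh = -27.75 + -395 + -147.8 = -570.55 kJ/kg
Q = ṁ·Δh = 14.59 kg/min × -570.55 kJ/kg = -8324.4 kJ/min
|Q| = 138.74 kW = 499.46 MJ/h

Q_c = 499 MJ/h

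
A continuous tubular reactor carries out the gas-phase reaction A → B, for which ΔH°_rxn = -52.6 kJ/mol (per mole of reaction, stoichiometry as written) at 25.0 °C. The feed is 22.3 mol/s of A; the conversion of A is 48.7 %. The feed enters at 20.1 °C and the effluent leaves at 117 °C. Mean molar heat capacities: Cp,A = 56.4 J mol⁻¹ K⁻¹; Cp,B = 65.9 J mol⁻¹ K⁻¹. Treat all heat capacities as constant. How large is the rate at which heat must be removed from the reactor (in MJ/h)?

Q_out = 1580 MJ/h

Extent of reaction ξ = 0.487 × 22.3 = 10.86 mol/s
Reaction term: ξ·ΔH°_rxn = 10.86 × -52.6 = -571.24 kJ/s
Sensible, feed 20.1→25 °C: 6.1628 kJ/s
Outlet flows (mol/s): A 11.44, B 10.86
Sensible, products 25→117 °C: 125.2 kJ/s
Q = ΔH = -439.88 kJ/s = -439.88 kW
Heat removed = 1583.6 MJ/h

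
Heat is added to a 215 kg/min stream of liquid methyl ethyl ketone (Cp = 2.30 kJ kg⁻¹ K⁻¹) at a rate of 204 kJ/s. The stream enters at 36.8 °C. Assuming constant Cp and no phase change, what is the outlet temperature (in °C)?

T_out = 61.6 °C

Q = 204 kJ/s = 12240 kJ/min
ΔT = Q/(ṁ·Cp) = 12240/(215×2.30) = 24.752 K
T_out = 36.8 + 24.752 = 61.552 °C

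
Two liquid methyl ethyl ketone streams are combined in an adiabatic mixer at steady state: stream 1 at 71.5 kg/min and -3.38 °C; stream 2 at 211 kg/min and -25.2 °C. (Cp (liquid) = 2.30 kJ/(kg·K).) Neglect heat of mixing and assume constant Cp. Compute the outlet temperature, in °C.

Adiabatic, steady state ⇒ Σ ṁᵢCp,ᵢ(T_out − Tᵢ) = 0
Σ ṁᵢCp,ᵢTᵢ = 71.5×2.30×-3.38 + 211×2.30×-25.2 = -12785
Σ ṁᵢCp,ᵢ = 71.5×2.30 + 211×2.30 = 649.75
T_out = -12785 / 649.75 = -19.677 °C

T_out = -19.7 °C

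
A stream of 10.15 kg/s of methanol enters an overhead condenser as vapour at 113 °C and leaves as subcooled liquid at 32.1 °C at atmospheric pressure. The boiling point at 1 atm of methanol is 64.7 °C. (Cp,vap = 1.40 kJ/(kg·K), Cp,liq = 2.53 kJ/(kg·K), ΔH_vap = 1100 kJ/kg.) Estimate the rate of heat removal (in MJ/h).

Q_c = 45700 MJ/h

vapour 113→64.7 °C: -67.62 kJ/kg
condensation at 64.7 °C: -1100 kJ/kg
liquid 64.7→32.1 °C: -82.478 kJ/kg
Δh = -67.62 + -1100 + -82.478 = -1250.1 kJ/kg
Q = ṁ·Δh = 10.15 kg/s × -1250.1 kJ/kg = -12688 kJ/s
|Q| = 12688 kW = 45679 MJ/h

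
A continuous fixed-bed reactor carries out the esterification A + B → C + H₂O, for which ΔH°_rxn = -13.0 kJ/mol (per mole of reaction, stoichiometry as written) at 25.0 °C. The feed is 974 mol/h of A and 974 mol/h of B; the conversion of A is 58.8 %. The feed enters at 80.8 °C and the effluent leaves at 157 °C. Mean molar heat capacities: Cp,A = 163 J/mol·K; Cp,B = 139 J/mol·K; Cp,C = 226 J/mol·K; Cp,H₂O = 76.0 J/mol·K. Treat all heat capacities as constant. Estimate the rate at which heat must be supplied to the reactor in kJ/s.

Q_in = 4.16 kJ/s

Extent of reaction ξ = 0.588 × 974 = 572.71 mol/h
Reaction term: ξ·ΔH°_rxn = 572.71 × -13.0 = -7445.3 kJ/h
Sensible, feed 80.8→25 °C: -16413 kJ/h
Outlet flows (mol/h): A 401.29, B 401.29, C 572.71, H₂O 572.71
Sensible, products 25→157 °C: 38828 kJ/h
Q = ΔH = 14969 kJ/h = 4.158 kW
Heat supplied = 4.158 kJ/s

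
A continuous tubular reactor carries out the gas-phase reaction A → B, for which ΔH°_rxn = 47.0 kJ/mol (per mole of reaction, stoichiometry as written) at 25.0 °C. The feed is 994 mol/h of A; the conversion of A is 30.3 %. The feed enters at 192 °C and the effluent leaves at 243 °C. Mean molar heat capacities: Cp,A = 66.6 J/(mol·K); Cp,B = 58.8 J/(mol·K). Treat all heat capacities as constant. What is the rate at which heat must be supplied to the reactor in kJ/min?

Q_in = 284 kJ/min

Extent of reaction ξ = 0.303 × 994 = 301.18 mol/h
Reaction term: ξ·ΔH°_rxn = 301.18 × 47.0 = 14156 kJ/h
Sensible, feed 192→25 °C: -11055 kJ/h
Outlet flows (mol/h): A 692.82, B 301.18
Sensible, products 25→243 °C: 13920 kJ/h
Q = ΔH = 17020 kJ/h = 4.7277 kW
Heat supplied = 283.66 kJ/min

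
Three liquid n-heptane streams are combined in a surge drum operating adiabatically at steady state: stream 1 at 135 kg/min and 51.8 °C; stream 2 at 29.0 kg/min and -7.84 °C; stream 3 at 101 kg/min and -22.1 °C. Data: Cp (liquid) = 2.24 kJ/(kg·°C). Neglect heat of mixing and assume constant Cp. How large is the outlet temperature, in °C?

T_out = 17.1 °C

No heat crosses the boundary, so H_out = H_in.
Σ ṁᵢCp,ᵢTᵢ = 135×2.24×51.8 + 29.0×2.24×-7.84 + 101×2.24×-22.1 = 10155
Σ ṁᵢCp,ᵢ = 135×2.24 + 29.0×2.24 + 101×2.24 = 593.6
T_out = 10155 / 593.6 = 17.108 °C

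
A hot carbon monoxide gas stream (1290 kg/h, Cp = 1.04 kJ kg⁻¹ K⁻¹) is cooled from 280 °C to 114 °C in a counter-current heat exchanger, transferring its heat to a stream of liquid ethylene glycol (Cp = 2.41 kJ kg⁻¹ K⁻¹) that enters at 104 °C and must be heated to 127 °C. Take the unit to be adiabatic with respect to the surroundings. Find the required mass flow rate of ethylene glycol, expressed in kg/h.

ṁ_c = 4020 kg/h

Heat released by hot stream: Q = 1290 × 1.04 × (280 − 114) = 222710 kJ/h
Energy balance on cold side (adiabatic exchanger): Q = ṁ_c·Cp_c·(T_c,out − T_c,in)
ṁ_c = 222710 / [2.41 × (127 − 104)] = 4017.8 kg/h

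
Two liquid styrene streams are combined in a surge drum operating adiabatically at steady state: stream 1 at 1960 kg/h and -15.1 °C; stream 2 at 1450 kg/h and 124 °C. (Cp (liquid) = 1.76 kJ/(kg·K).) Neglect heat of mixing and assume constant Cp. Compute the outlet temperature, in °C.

Adiabatic, steady state ⇒ Σ ṁᵢCp,ᵢ(T_out − Tᵢ) = 0
Σ ṁᵢCp,ᵢTᵢ = 1960×1.76×-15.1 + 1450×1.76×124 = 264360
Σ ṁᵢCp,ᵢ = 1960×1.76 + 1450×1.76 = 6001.6
T_out = 264360 / 6001.6 = 44.048 °C

T_out = 44.0 °C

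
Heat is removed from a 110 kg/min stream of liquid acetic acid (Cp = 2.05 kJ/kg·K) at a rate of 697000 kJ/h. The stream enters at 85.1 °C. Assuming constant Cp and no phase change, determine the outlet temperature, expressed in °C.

T_out = 33.6 °C

Q = 697000 kJ/h = 11617 kJ/min
ΔT = Q/(ṁ·Cp) = 11617/(110×2.05) = 51.515 K
T_out = 85.1 − 51.515 = 33.585 °C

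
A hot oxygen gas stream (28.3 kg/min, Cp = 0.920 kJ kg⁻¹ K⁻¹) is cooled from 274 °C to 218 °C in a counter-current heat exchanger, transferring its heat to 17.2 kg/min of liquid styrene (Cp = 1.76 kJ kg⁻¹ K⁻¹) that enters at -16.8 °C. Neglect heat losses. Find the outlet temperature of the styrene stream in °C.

Heat released by hot stream: Q = 28.3 × 0.920 × (274 − 218) = 1458 kJ/min
Energy balance on cold side (adiabatic exchanger): Q = ṁ_c·Cp_c·(T_c,out − T_c,in)
T_c,out = -16.8 + 1458/(17.2 × 1.76) = 31.364 °C

T_c,out = 31.4 °C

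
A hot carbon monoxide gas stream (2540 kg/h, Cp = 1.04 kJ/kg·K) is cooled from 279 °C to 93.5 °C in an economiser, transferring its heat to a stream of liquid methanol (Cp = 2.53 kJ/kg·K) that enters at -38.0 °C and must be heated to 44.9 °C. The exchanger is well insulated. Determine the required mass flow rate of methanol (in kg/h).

Heat released by hot stream: Q = 2540 × 1.04 × (279 − 93.5) = 490020 kJ/h
Energy balance on cold side (adiabatic exchanger): Q = ṁ_c·Cp_c·(T_c,out − T_c,in)
ṁ_c = 490020 / [2.53 × (44.9 − -38.0)] = 2336.3 kg/h

ṁ_c = 2340 kg/h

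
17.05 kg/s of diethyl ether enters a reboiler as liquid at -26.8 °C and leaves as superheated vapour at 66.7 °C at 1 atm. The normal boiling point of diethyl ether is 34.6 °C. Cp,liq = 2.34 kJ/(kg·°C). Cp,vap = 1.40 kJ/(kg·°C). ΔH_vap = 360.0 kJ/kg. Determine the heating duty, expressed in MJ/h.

Q = 33700 MJ/h

liquid -26.8→34.6 °C: 143.68 kJ/kg
vaporisation at 34.6 °C: 360 kJ/kg
vapour 34.6→66.7 °C: 44.94 kJ/kg
Δh = 143.68 + 360 + 44.94 = 548.62 kJ/kg
Q = ṁ·Δh = 17.05 kg/s × 548.62 kJ/kg = 9353.9 kJ/s
|Q| = 9353.9 kW = 33674 MJ/h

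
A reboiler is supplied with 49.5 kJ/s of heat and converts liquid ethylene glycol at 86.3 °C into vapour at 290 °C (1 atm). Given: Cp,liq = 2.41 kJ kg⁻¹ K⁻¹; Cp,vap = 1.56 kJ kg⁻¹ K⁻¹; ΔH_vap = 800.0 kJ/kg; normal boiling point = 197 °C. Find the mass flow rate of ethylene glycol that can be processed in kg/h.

ṁ = 147 kg/h

Δh = 2.41×(197−86.3) + 800.0 + 1.56×(290−197) = 1211.9 kJ/kg
Q = 49.5 kJ/s = 49.5 kJ/s = 178200 kJ/h
ṁ = Q/Δh = 178200 / 1211.9 = 147.05 kg/h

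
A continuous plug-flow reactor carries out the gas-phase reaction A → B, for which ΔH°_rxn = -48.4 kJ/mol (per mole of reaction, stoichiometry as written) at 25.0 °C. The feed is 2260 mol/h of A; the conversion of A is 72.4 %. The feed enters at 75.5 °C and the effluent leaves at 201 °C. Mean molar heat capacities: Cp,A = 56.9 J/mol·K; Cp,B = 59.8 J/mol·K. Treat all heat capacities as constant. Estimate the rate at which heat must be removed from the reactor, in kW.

Extent of reaction ξ = 0.724 × 2260 = 1636.2 mol/h
Reaction term: ξ·ΔH°_rxn = 1636.2 × -48.4 = -79194 kJ/h
Sensible, feed 75.5→25 °C: -6494 kJ/h
Outlet flows (mol/h): A 623.76, B 1636.2
Sensible, products 25→201 °C: 23468 kJ/h
Q = ΔH = -62220 kJ/h = -17.283 kW
Heat removed = 17.283 kW

Q_out = 17.3 kW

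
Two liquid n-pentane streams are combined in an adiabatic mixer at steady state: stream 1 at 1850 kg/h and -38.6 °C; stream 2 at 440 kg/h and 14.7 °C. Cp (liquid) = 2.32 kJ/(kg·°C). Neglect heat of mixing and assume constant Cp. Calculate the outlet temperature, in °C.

No heat crosses the boundary, so H_out = H_in.
T_out = Σ ṁᵢCp,ᵢTᵢ / Σ ṁᵢCp,ᵢ
      = -150670 / 5312.8 = -28.359 °C

T_out = -28.4 °C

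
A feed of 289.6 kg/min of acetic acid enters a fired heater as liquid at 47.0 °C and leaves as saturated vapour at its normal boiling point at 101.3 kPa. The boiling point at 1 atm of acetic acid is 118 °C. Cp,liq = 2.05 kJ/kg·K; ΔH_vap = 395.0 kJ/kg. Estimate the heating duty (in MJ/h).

Q = 9390 MJ/h

liquid 47.0→118 °C: 145.55 kJ/kg
vaporisation at 118 °C: 395 kJ/kg
Δh = 145.55 + 395 = 540.55 kJ/kg
Q = ṁ·Δh = 289.6 kg/min × 540.55 kJ/kg = 156540 kJ/min
|Q| = 2609.1 kW = 9392.6 MJ/h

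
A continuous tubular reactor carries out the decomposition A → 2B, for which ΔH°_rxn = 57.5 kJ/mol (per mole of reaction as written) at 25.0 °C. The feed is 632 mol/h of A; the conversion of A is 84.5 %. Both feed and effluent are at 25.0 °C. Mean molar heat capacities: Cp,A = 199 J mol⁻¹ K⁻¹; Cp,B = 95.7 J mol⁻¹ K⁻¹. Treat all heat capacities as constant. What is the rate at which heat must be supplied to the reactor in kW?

Q_in = 8.53 kW

Extent of reaction ξ = 0.845 × 632 = 534.04 mol/h
Reaction term: ξ·ΔH°_rxn = 534.04 × 57.5 = 30707 kJ/h
Q = ΔH = 30707 kJ/h = 8.5298 kW
Heat supplied = 8.5298 kW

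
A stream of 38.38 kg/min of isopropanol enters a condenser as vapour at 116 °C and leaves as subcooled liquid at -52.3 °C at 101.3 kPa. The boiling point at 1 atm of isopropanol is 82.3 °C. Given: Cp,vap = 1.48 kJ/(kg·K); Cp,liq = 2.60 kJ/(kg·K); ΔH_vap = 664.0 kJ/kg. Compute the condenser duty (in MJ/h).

Q_c = 2450 MJ/h

vapour 116→82.3 °C: -49.876 kJ/kg
condensation at 82.3 °C: -664 kJ/kg
liquid 82.3→-52.3 °C: -349.96 kJ/kg
Δh = -49.876 + -664 + -349.96 = -1063.8 kJ/kg
Q = ṁ·Δh = 38.38 kg/min × -1063.8 kJ/kg = -40830 kJ/min
|Q| = 680.5 kW = 2449.8 MJ/h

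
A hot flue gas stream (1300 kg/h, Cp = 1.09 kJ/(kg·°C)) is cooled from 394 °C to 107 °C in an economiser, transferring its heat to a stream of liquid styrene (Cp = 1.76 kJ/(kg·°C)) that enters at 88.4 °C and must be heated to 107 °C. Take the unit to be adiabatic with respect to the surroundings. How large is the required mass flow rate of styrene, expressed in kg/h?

Heat released by hot stream: Q = 1300 × 1.09 × (394 − 107) = 406680 kJ/h
Energy balance on cold side (adiabatic exchanger): Q = ṁ_c·Cp_c·(T_c,out − T_c,in)
ṁ_c = 406680 / [1.76 × (107 − 88.4)] = 12423 kg/h

ṁ_c = 12400 kg/h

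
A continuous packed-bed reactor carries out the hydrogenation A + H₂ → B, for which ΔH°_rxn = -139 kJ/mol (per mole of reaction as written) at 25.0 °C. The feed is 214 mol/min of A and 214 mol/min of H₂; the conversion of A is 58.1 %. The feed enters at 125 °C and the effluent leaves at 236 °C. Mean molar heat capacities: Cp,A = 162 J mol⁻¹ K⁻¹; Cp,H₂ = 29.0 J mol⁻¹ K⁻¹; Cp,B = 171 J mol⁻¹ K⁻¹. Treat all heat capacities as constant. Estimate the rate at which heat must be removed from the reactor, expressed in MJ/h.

Extent of reaction ξ = 0.581 × 214 = 124.33 mol/min
Reaction term: ξ·ΔH°_rxn = 124.33 × -139 = -17282 kJ/min
Sensible, feed 125→25 °C: -4087.4 kJ/min
Outlet flows (mol/min): A 89.666, H₂ 89.666, B 124.33
Sensible, products 25→236 °C: 8099.7 kJ/min
Q = ΔH = -13270 kJ/min = -221.17 kW
Heat removed = 796.21 MJ/h

Q_out = 796 MJ/h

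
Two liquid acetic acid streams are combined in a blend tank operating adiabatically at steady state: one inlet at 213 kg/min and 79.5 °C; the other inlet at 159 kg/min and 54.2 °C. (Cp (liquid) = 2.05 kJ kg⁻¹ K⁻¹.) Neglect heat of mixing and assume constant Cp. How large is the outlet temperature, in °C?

T_out = 68.7 °C

No heat crosses the boundary, so H_out = H_in.
Σ ṁᵢCp,ᵢTᵢ = 213×2.05×79.5 + 159×2.05×54.2 = 52380
Σ ṁᵢCp,ᵢ = 213×2.05 + 159×2.05 = 762.6
T_out = 52380 / 762.6 = 68.686 °C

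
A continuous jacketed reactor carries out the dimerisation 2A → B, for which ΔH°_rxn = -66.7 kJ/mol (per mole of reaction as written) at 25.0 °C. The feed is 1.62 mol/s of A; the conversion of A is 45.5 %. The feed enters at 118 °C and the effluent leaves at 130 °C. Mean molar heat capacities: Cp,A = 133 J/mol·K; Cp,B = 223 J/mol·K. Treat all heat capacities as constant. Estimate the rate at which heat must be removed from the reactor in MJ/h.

Extent of reaction ξ = 0.455 × 1.62 / 2 = 0.36855 mol/s
Reaction term: ξ·ΔH°_rxn = 0.36855 × -66.7 = -24.582 kJ/s
Sensible, feed 118→25 °C: -20.038 kJ/s
Outlet flows (mol/s): A 0.8829, B 0.36855
Sensible, products 25→130 °C: 20.959 kJ/s
Q = ΔH = -23.661 kJ/s = -23.661 kW
Heat removed = 85.179 MJ/h

Q_out = 85.2 MJ/h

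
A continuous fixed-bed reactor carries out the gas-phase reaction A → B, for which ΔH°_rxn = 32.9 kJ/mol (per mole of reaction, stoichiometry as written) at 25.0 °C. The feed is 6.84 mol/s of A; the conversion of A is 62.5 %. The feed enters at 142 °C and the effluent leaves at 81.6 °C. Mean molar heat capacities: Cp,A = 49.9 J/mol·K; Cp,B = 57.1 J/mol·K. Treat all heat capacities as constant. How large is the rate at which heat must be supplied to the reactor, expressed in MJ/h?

Q_in = 438 MJ/h

Extent of reaction ξ = 0.625 × 6.84 = 4.275 mol/s
Reaction term: ξ·ΔH°_rxn = 4.275 × 32.9 = 140.65 kJ/s
Sensible, feed 142→25 °C: -39.934 kJ/s
Outlet flows (mol/s): A 2.565, B 4.275
Sensible, products 25→81.6 °C: 21.061 kJ/s
Q = ΔH = 121.77 kJ/s = 121.77 kW
Heat supplied = 438.39 MJ/h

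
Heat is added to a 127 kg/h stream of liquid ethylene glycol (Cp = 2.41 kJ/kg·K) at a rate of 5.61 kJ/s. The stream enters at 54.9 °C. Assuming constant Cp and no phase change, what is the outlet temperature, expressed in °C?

Q = 5.61 kJ/s = 20196 kJ/h
ΔT = Q/(ṁ·Cp) = 20196/(127×2.41) = 65.985 K
T_out = 54.9 + 65.985 = 120.88 °C

T_out = 121 °C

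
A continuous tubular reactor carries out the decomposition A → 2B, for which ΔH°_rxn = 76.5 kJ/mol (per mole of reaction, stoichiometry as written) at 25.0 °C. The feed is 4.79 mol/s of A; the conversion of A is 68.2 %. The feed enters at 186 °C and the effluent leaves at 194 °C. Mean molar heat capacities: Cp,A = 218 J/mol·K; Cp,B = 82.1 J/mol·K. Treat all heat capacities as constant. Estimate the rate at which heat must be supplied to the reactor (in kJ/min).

Q_in = 13700 kJ/min

Extent of reaction ξ = 0.682 × 4.79 = 3.2668 mol/s
Reaction term: ξ·ΔH°_rxn = 3.2668 × 76.5 = 249.91 kJ/s
Sensible, feed 186→25 °C: -168.12 kJ/s
Outlet flows (mol/s): A 1.5232, B 6.5336
Sensible, products 25→194 °C: 146.77 kJ/s
Q = ΔH = 228.56 kJ/s = 228.56 kW
Heat supplied = 13714 kJ/min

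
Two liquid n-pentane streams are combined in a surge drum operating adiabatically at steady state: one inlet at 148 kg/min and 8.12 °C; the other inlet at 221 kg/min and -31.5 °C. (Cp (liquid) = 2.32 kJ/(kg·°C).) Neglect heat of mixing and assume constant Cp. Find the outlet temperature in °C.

T_out = -15.6 °C

No heat crosses the boundary, so H_out = H_in.
Σ ṁᵢCp,ᵢTᵢ = 148×2.32×8.12 + 221×2.32×-31.5 = -13363
Σ ṁᵢCp,ᵢ = 148×2.32 + 221×2.32 = 856.08
T_out = -13363 / 856.08 = -15.609 °C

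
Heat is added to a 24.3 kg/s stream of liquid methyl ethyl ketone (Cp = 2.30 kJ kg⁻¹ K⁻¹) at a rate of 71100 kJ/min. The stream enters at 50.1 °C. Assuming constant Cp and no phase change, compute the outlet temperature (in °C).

Q = 71100 kJ/min = 1185 kJ/s
ΔT = Q/(ṁ·Cp) = 1185/(24.3×2.30) = 21.202 K
T_out = 50.1 + 21.202 = 71.302 °C

T_out = 71.3 °C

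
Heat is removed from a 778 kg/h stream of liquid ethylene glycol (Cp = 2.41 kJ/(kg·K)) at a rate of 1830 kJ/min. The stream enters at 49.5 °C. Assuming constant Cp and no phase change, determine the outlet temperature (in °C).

Q = 1830 kJ/min = 109800 kJ/h
ΔT = Q/(ṁ·Cp) = 109800/(778×2.41) = 58.561 K
T_out = 49.5 − 58.561 = -9.0606 °C

T_out = -9.06 °C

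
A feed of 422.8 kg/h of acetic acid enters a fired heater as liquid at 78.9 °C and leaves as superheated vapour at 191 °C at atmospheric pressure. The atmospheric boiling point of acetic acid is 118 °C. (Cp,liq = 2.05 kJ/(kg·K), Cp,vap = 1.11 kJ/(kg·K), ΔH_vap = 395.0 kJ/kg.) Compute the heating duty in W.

Q = 65300 W

liquid 78.9→118 °C: 80.155 kJ/kg
vaporisation at 118 °C: 395 kJ/kg
vapour 118→191 °C: 81.03 kJ/kg
Δh = 80.155 + 395 + 81.03 = 556.18 kJ/kg
Q = ṁ·Δh = 422.8 kg/h × 556.18 kJ/kg = 235160 kJ/h
|Q| = 65.321 kW = 65321 W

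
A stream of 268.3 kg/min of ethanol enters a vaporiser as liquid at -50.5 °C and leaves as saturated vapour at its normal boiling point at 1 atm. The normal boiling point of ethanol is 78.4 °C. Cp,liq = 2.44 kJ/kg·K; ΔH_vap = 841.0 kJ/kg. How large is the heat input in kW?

Q = 5170 kW

liquid -50.5→78.4 °C: 314.52 kJ/kg
vaporisation at 78.4 °C: 841 kJ/kg
Δh = 314.52 + 841 = 1155.5 kJ/kg
Q = ṁ·Δh = 268.3 kg/min × 1155.5 kJ/kg = 310020 kJ/min
|Q| = 5167.1 kW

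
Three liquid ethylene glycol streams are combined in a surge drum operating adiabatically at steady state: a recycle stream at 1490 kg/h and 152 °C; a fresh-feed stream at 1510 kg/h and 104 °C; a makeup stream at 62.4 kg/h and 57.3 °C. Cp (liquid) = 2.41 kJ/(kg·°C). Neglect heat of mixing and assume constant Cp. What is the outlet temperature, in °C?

Energy balance with Q = 0: Σ ṁᵢCp,ᵢ(T_out − Tᵢ) = 0
T_out = Σ ṁᵢCp,ᵢTᵢ / Σ ṁᵢCp,ᵢ
      = 932900 / 7380.4 = 126.4 °C

T_out = 126 °C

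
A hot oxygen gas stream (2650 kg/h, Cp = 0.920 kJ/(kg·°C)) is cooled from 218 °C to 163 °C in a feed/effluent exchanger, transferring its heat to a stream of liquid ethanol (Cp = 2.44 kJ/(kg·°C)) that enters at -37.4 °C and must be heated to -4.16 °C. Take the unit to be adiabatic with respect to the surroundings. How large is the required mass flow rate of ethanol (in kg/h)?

Heat released by hot stream: Q = 2650 × 0.920 × (218 − 163) = 134090 kJ/h
Energy balance on cold side (adiabatic exchanger): Q = ṁ_c·Cp_c·(T_c,out − T_c,in)
ṁ_c = 134090 / [2.44 × (-4.16 − -37.4)] = 1653.3 kg/h

ṁ_c = 1650 kg/h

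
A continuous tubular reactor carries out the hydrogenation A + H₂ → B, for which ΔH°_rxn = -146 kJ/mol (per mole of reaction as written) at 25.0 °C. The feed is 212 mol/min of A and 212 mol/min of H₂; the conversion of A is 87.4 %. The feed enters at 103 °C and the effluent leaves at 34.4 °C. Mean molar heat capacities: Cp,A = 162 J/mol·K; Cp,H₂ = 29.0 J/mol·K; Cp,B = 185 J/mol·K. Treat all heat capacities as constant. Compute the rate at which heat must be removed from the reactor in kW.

Extent of reaction ξ = 0.874 × 212 = 185.29 mol/min
Reaction term: ξ·ΔH°_rxn = 185.29 × -146 = -27052 kJ/min
Sensible, feed 103→25 °C: -3158.4 kJ/min
Outlet flows (mol/min): A 26.712, H₂ 26.712, B 185.29
Sensible, products 25→34.4 °C: 370.17 kJ/min
Q = ΔH = -29840 kJ/min = -497.34 kW
Heat removed = 497.34 kW

Q_out = 497 kW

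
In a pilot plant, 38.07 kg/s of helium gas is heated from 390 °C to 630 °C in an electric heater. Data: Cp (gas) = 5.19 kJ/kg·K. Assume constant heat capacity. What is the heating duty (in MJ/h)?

Q = ṁ·Cp·ΔT = 38.07 × 5.19 × (630 − 390) = 47420 kJ/s
Heating duty = 170710 MJ/h

Q = 171000 MJ/h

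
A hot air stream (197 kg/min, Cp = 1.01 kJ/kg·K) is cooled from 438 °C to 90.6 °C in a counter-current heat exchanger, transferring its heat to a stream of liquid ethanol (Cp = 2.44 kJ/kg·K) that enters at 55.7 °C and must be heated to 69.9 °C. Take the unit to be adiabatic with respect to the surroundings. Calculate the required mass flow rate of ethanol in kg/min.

Heat released by hot stream: Q = 197 × 1.01 × (438 − 90.6) = 69122 kJ/min
Energy balance on cold side (adiabatic exchanger): Q = ṁ_c·Cp_c·(T_c,out − T_c,in)
ṁ_c = 69122 / [2.44 × (69.9 − 55.7)] = 1995 kg/min

ṁ_c = 1990 kg/min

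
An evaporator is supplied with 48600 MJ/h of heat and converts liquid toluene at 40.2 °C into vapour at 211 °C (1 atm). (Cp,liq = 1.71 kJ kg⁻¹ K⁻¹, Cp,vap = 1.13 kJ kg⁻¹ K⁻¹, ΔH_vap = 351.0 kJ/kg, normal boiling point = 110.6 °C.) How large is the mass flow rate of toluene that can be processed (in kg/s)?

ṁ = 23.1 kg/s

Δh = 1.71×(110.6−40.2) + 351.0 + 1.13×(211−110.6) = 584.84 kJ/kg
Q = 48600 MJ/h = 13500 kJ/s = 13500 kJ/s
ṁ = Q/Δh = 13500 / 584.84 = 23.083 kg/s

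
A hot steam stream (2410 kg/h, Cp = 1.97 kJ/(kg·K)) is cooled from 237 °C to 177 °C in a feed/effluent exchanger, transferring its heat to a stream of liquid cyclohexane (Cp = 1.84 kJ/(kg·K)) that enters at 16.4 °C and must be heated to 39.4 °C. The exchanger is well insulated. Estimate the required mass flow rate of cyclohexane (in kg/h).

Heat released by hot stream: Q = 2410 × 1.97 × (237 − 177) = 284860 kJ/h
Energy balance on cold side (adiabatic exchanger): Q = ṁ_c·Cp_c·(T_c,out − T_c,in)
ṁ_c = 284860 / [1.84 × (39.4 − 16.4)] = 6731.1 kg/h

ṁ_c = 6730 kg/h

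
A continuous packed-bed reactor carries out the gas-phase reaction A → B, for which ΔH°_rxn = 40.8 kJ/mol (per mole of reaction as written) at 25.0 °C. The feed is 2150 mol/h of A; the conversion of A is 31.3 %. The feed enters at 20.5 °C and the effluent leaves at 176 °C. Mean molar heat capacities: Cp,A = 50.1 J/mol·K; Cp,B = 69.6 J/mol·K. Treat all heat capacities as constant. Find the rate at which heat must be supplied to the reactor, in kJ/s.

Q_in = 12.8 kJ/s

Extent of reaction ξ = 0.313 × 2150 = 672.95 mol/h
Reaction term: ξ·ΔH°_rxn = 672.95 × 40.8 = 27456 kJ/h
Sensible, feed 20.5→25 °C: 484.72 kJ/h
Outlet flows (mol/h): A 1477, B 672.95
Sensible, products 25→176 °C: 18246 kJ/h
Q = ΔH = 46188 kJ/h = 12.83 kW
Heat supplied = 12.83 kJ/s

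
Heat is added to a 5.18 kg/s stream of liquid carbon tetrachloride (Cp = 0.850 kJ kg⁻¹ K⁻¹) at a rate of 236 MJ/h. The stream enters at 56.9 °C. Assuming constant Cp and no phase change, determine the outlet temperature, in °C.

Q = 236 MJ/h = 65.556 kJ/s
ΔT = Q/(ṁ·Cp) = 65.556/(5.18×0.850) = 14.889 K
T_out = 56.9 + 14.889 = 71.789 °C

T_out = 71.8 °C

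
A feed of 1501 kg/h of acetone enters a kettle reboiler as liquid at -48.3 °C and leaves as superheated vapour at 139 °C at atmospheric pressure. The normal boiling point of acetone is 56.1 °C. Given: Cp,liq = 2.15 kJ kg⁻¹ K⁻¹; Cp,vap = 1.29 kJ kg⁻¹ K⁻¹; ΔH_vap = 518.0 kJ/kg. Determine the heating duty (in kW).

Q = 354 kW

liquid -48.3→56.1 °C: 224.46 kJ/kg
vaporisation at 56.1 °C: 518 kJ/kg
vapour 56.1→139 °C: 106.94 kJ/kg
Δh = 224.46 + 518 + 106.94 = 849.4 kJ/kg
Q = ṁ·Δh = 1501 kg/h × 849.4 kJ/kg = 1.275e+06 kJ/h
|Q| = 354.15 kW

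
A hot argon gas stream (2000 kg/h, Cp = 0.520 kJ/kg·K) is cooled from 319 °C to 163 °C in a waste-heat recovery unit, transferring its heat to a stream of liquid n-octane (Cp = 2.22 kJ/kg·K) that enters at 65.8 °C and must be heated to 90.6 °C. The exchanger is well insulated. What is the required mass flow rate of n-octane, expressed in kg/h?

ṁ_c = 2950 kg/h

Heat released by hot stream: Q = 2000 × 0.520 × (319 − 163) = 162240 kJ/h
Energy balance on cold side (adiabatic exchanger): Q = ṁ_c·Cp_c·(T_c,out − T_c,in)
ṁ_c = 162240 / [2.22 × (90.6 − 65.8)] = 2946.8 kg/h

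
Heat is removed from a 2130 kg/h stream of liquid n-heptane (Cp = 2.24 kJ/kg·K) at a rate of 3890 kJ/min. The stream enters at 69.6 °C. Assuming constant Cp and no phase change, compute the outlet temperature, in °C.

Q = 3890 kJ/min = 233400 kJ/h
ΔT = Q/(ṁ·Cp) = 233400/(2130×2.24) = 48.919 K
T_out = 69.6 − 48.919 = 20.681 °C

T_out = 20.7 °C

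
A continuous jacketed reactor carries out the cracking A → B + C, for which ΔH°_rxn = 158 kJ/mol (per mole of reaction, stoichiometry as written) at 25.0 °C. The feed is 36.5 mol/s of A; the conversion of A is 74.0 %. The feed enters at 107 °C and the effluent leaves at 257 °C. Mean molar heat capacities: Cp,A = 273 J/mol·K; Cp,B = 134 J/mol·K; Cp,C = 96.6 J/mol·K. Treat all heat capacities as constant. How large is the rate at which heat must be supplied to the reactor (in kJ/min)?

Q_in = 330000 kJ/min

Extent of reaction ξ = 0.740 × 36.5 = 27.01 mol/s
Reaction term: ξ·ΔH°_rxn = 27.01 × 158 = 4267.6 kJ/s
Sensible, feed 107→25 °C: -817.09 kJ/s
Outlet flows (mol/s): A 9.49, B 27.01, C 27.01
Sensible, products 25→257 °C: 2046.1 kJ/s
Q = ΔH = 5496.6 kJ/s = 5496.6 kW
Heat supplied = 329790 kJ/min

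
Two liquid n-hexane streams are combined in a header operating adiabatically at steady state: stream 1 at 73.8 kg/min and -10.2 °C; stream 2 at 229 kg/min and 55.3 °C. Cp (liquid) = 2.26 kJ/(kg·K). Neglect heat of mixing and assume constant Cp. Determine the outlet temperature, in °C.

Adiabatic, steady state ⇒ Σ ṁᵢCp,ᵢ(T_out − Tᵢ) = 0
Σ ṁᵢCp,ᵢTᵢ = 73.8×2.26×-10.2 + 229×2.26×55.3 = 26919
Σ ṁᵢCp,ᵢ = 73.8×2.26 + 229×2.26 = 684.33
T_out = 26919 / 684.33 = 39.336 °C

T_out = 39.3 °C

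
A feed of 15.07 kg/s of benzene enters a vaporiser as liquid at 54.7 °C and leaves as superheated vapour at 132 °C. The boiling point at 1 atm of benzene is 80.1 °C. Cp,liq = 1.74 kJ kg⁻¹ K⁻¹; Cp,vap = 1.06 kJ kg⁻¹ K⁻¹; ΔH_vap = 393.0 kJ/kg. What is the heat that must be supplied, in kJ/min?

Q = 445000 kJ/min

liquid 54.7→80.1 °C: 44.196 kJ/kg
vaporisation at 80.1 °C: 393 kJ/kg
vapour 80.1→132 °C: 55.014 kJ/kg
Δh = 44.196 + 393 + 55.014 = 492.21 kJ/kg
Q = ṁ·Δh = 15.07 kg/s × 492.21 kJ/kg = 7417.6 kJ/s
|Q| = 7417.6 kW = 445060 kJ/min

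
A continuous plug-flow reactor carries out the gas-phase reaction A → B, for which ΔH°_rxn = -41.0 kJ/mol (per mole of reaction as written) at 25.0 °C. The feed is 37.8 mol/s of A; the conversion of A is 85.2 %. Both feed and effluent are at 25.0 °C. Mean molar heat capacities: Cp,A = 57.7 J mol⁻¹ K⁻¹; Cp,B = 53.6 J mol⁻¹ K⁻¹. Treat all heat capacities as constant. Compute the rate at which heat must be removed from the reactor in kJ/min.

Extent of reaction ξ = 0.852 × 37.8 = 32.206 mol/s
Reaction term: ξ·ΔH°_rxn = 32.206 × -41.0 = -1320.4 kJ/s
Q = ΔH = -1320.4 kJ/s = -1320.4 kW
Heat removed = 79226 kJ/min

Q_out = 79200 kJ/min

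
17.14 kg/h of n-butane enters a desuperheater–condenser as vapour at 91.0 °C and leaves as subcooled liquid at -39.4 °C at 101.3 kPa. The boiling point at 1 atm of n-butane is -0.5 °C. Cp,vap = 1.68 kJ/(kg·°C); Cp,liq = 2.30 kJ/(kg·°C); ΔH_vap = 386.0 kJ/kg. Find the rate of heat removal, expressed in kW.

Q_c = 3.00 kW

vapour 91.0→-0.5 °C: -153.72 kJ/kg
condensation at -0.5 °C: -386 kJ/kg
liquid -0.5→-39.4 °C: -89.47 kJ/kg
Δh = -153.72 + -386 + -89.47 = -629.19 kJ/kg
Q = ṁ·Δh = 17.14 kg/h × -629.19 kJ/kg = -10784 kJ/h
|Q| = 2.9956 kW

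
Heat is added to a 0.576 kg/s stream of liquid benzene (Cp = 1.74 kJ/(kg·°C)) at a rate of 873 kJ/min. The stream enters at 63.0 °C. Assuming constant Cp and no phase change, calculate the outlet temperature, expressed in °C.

Q = 873 kJ/min = 14.55 kJ/s
ΔT = Q/(ṁ·Cp) = 14.55/(0.576×1.74) = 14.517 K
T_out = 63.0 + 14.517 = 77.517 °C

T_out = 77.5 °C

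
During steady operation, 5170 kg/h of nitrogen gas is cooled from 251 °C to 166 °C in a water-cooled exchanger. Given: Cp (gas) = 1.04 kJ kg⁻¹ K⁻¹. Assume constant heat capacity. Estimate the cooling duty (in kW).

Q_c = 127 kW

Q = ṁ·Cp·ΔT = 5170 × 1.04 × (166 − 251) = -457030 kJ/h
Converting: 457030 / 3600 s = 126.95 kW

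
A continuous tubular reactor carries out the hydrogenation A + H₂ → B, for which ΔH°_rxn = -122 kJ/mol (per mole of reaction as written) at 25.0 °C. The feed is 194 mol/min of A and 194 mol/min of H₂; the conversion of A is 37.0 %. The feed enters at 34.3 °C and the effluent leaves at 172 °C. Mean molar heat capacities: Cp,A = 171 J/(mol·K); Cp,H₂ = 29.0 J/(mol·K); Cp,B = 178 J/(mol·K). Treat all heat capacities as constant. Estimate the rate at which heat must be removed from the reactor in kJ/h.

Extent of reaction ξ = 0.370 × 194 = 71.78 mol/min
Reaction term: ξ·ΔH°_rxn = 71.78 × -122 = -8757.2 kJ/min
Sensible, feed 34.3→25 °C: -360.84 kJ/min
Outlet flows (mol/min): A 122.22, H₂ 122.22, B 71.78
Sensible, products 25→172 °C: 5471.5 kJ/min
Q = ΔH = -3646.5 kJ/min = -60.776 kW
Heat removed = 218790 kJ/h

Q_out = 219000 kJ/h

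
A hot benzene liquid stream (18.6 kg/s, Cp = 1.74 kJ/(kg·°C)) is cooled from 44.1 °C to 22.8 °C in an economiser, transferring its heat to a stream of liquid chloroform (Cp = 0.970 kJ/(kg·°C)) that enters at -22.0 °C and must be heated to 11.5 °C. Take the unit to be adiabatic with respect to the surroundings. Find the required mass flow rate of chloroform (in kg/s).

Heat released by hot stream: Q = 18.6 × 1.74 × (44.1 − 22.8) = 689.35 kJ/s
Energy balance on cold side (adiabatic exchanger): Q = ṁ_c·Cp_c·(T_c,out − T_c,in)
ṁ_c = 689.35 / [0.970 × (11.5 − -22.0)] = 21.214 kg/s

ṁ_c = 21.2 kg/s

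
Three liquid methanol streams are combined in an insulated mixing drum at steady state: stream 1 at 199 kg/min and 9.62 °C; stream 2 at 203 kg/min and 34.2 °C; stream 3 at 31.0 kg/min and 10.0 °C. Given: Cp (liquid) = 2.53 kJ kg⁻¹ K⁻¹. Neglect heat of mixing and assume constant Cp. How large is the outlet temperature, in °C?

T_out = 21.2 °C

Adiabatic, steady state ⇒ Σ ṁᵢCp,ᵢ(T_out − Tᵢ) = 0
T_out = Σ ṁᵢCp,ᵢTᵢ / Σ ṁᵢCp,ᵢ
      = 23192 / 1095.5 = 21.171 °C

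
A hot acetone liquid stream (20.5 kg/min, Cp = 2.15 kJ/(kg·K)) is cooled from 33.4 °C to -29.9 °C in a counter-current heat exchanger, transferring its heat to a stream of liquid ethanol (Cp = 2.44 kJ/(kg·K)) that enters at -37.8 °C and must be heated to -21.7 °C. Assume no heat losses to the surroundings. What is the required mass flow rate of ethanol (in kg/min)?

Heat released by hot stream: Q = 20.5 × 2.15 × (33.4 − -29.9) = 2789.9 kJ/min
Energy balance on cold side (adiabatic exchanger): Q = ṁ_c·Cp_c·(T_c,out − T_c,in)
ṁ_c = 2789.9 / [2.44 × (-21.7 − -37.8)] = 71.02 kg/min

ṁ_c = 71.0 kg/min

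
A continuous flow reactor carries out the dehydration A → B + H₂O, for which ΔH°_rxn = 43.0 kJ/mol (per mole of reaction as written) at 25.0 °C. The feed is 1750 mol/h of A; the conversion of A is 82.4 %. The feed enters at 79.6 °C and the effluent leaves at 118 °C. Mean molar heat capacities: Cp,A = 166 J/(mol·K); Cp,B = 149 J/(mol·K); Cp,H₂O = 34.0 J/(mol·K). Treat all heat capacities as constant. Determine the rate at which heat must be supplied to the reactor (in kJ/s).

Q_in = 21.0 kJ/s

Extent of reaction ξ = 0.824 × 1750 = 1442 mol/h
Reaction term: ξ·ΔH°_rxn = 1442 × 43.0 = 62006 kJ/h
Sensible, feed 79.6→25 °C: -15861 kJ/h
Outlet flows (mol/h): A 308, B 1442, H₂O 1442
Sensible, products 25→118 °C: 29296 kJ/h
Q = ΔH = 75441 kJ/h = 20.956 kW
Heat supplied = 20.956 kJ/s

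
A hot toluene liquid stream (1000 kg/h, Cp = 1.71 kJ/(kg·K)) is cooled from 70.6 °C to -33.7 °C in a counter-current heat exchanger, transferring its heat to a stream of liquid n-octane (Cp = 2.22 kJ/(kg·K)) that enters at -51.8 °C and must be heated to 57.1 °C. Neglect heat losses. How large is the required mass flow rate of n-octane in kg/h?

ṁ_c = 738 kg/h

Heat released by hot stream: Q = 1000 × 1.71 × (70.6 − -33.7) = 178350 kJ/h
Energy balance on cold side (adiabatic exchanger): Q = ṁ_c·Cp_c·(T_c,out − T_c,in)
ṁ_c = 178350 / [2.22 × (57.1 − -51.8)] = 737.73 kg/h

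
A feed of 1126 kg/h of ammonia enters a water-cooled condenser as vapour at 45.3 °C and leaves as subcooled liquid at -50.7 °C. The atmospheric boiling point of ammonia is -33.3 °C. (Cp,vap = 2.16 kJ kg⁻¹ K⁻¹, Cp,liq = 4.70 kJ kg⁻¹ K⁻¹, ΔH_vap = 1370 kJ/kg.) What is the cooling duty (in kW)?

vapour 45.3→-33.3 °C: -169.78 kJ/kg
condensation at -33.3 °C: -1370 kJ/kg
liquid -33.3→-50.7 °C: -81.78 kJ/kg
Δh = -169.78 + -1370 + -81.78 = -1621.6 kJ/kg
Q = ṁ·Δh = 1126 kg/h × -1621.6 kJ/kg = -1.8259e+06 kJ/h
|Q| = 507.19 kW

Q_c = 507 kW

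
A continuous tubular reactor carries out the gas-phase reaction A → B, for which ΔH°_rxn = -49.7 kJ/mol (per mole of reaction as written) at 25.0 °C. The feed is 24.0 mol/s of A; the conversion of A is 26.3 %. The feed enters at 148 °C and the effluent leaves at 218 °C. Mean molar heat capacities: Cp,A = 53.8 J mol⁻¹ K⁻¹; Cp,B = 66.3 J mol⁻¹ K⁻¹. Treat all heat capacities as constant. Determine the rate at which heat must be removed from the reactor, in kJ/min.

Extent of reaction ξ = 0.263 × 24.0 = 6.312 mol/s
Reaction term: ξ·ΔH°_rxn = 6.312 × -49.7 = -313.71 kJ/s
Sensible, feed 148→25 °C: -158.82 kJ/s
Outlet flows (mol/s): A 17.688, B 6.312
Sensible, products 25→218 °C: 264.43 kJ/s
Q = ΔH = -208.09 kJ/s = -208.09 kW
Heat removed = 12486 kJ/min

Q_out = 12500 kJ/min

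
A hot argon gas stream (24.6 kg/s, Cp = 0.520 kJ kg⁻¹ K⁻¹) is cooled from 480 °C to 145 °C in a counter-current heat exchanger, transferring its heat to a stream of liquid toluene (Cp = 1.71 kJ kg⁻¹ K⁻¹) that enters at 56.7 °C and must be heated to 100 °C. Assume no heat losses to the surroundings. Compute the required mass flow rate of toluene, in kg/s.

Heat released by hot stream: Q = 24.6 × 0.520 × (480 − 145) = 4285.3 kJ/s
Energy balance on cold side (adiabatic exchanger): Q = ṁ_c·Cp_c·(T_c,out − T_c,in)
ṁ_c = 4285.3 / [1.71 × (100 − 56.7)] = 57.876 kg/s

ṁ_c = 57.9 kg/s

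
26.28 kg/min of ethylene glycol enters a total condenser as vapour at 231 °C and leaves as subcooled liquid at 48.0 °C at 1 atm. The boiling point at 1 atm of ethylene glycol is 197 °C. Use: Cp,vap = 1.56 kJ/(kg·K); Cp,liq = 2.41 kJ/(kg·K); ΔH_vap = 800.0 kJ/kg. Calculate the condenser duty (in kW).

vapour 231→197 °C: -53.04 kJ/kg
condensation at 197 °C: -800 kJ/kg
liquid 197→48.0 °C: -359.09 kJ/kg
Δh = -53.04 + -800 + -359.09 = -1212.1 kJ/kg
Q = ṁ·Δh = 26.28 kg/min × -1212.1 kJ/kg = -31855 kJ/min
|Q| = 530.91 kW

Q_c = 531 kW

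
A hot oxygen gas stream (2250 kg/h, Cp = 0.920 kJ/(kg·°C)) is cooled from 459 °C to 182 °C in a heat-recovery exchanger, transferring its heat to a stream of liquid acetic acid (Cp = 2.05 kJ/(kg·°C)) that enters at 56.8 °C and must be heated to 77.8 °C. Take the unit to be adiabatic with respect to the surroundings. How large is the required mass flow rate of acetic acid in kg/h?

Heat released by hot stream: Q = 2250 × 0.920 × (459 − 182) = 573390 kJ/h
Energy balance on cold side (adiabatic exchanger): Q = ṁ_c·Cp_c·(T_c,out − T_c,in)
ṁ_c = 573390 / [2.05 × (77.8 − 56.8)] = 13319 kg/h

ṁ_c = 13300 kg/h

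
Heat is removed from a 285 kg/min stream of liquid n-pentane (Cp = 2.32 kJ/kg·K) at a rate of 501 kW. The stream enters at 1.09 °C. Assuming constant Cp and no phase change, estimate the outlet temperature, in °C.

T_out = -44.4 °C

Q = 501 kW = 30060 kJ/min
ΔT = Q/(ṁ·Cp) = 30060/(285×2.32) = 45.463 K
T_out = 1.09 − 45.463 = -44.373 °C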